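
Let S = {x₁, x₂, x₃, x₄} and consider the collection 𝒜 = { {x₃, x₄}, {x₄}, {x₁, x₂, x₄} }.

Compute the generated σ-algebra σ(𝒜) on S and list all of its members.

Start: 𝒜 ∪ {∅, S} = { ∅, {x₄}, {x₃, x₄}, {x₁, x₂, x₄}, S }.
Round 1: 3 new —
  {x₃}  = complement {x₁, x₂, x₄}
  {x₁, x₂}  = complement {x₃, x₄}
  {x₁, x₂, x₃}  = complement {x₄}
  |family| = 8
Round 2: no new sets; the family is a σ-algebra.

|σ(𝒜)| = 8.  σ(𝒜) = { ∅, {x₃}, {x₄}, {x₁, x₂}, {x₃, x₄}, {x₁, x₂, x₃}, {x₁, x₂, x₄}, S }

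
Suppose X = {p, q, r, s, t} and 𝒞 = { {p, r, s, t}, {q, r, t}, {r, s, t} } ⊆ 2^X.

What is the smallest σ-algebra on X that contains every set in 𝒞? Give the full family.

Initial family (5 sets): { {}, {q, r, t}, {r, s, t}, {p, r, s, t}, X }.
Iteration 1. New:
  {q}  = X∖{p, r, s, t}
  {p, q}  = X∖{r, s, t}
  {p, s}  = X∖{q, r, t}
  {q, r, s, t}  = {r, s, t} ∪ {q, r, t}
  — 9 sets.
Iteration 2. New:
  {p}  = X∖{q, r, s, t}
  {p, q, s}  = {p, q} ∪ {p, s}
  {p, q, r, t}  = {p, q} ∪ {q, r, t}
  — 12 sets.
Iteration 3 (2 new):
  {s}  = X∖{p, q, r, t}
  {r, t}  = X∖{p, q, s}
  — 14 sets.
Iteration 4: +2 →
  {q, s}  = {s} ∪ {q}
  {p, r, t}  = {r, t} ∪ {p}
  — 16 sets.
Iteration 5: no new sets; the family is a σ-algebra.

σ(𝒞) = { {}, {p}, {q}, {s}, {p, q}, {p, s}, {q, s}, {r, t}, {p, q, s}, {p, r, t}, {q, r, t}, {r, s, t}, {p, q, r, t}, {p, r, s, t}, {q, r, s, t}, X }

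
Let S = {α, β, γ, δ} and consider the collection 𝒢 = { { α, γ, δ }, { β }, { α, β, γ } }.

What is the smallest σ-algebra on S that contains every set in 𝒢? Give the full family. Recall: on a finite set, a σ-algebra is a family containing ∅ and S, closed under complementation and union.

Initial family (5 sets): { {}, { β }, { α, β, γ }, { α, γ, δ }, S }.
Pass 1 adds 1:
  { δ }  = { α, β, γ }ᶜ
Pass 2 adds 1:
  { β, δ }  = { δ } ∪ { β }
Pass 3 (1 new):
  { α, γ }  = { β, δ }ᶜ
Pass 4: no new sets; the family is a σ-algebra.

σ(𝒢) = { {}, { β }, { δ }, { α, γ }, { β, δ }, { α, β, γ }, { α, γ, δ }, S }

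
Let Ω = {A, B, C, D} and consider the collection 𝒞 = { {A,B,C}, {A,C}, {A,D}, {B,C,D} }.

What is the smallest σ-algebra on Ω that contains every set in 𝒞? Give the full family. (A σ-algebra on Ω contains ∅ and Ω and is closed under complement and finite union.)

Seed the family with 𝒞 together with ∅ and Ω: { ∅, {A,C}, {A,D}, {A,B,C}, {B,C,D}, Ω }.
Pass 1: 5 new —
  {A}  = complement {B,C,D}
  {D}  = complement {A,B,C}
  {B,C}  = complement {A,D}
  {B,D}  = complement {A,C}
  {A,C,D}  = {A,D} ∪ {A,C}
  |family| = 11
Pass 2: 2 new —
  {B}  = complement {A,C,D}
  {A,B,D}  = {A,D} ∪ {B,D}
  |family| = 13
Pass 3. New:
  {C}  = complement {A,B,D}
  {A,B}  = {B} ∪ {A}
  |family| = 15
Pass 4: 1 new —
  {C,D}  = complement {A,B}
  |family| = 16
After Pass 5 the family is unchanged; done.

Therefore σ(𝒞) = { ∅, {A}, {B}, {C}, {D}, {A,B}, {A,C}, {A,D}, {B,C}, {B,D}, {C,D}, {A,B,C}, {A,B,D}, {A,C,D}, {B,C,D}, Ω } (|σ(𝒞)| = 16).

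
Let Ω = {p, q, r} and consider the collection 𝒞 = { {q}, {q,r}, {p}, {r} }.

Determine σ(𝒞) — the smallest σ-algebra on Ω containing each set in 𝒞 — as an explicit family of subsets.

Initial family (6 sets): { {}, {p}, {q}, {r}, {q,r}, Ω }.
Step 1: 2 new —
  {p,q}  = {r}ᶜ
  {p,r}  = {q}ᶜ
  [8 total]
Step 2: stable.

Hence σ(𝒞) has 8 members: { {}, {p}, {q}, {r}, {p,q}, {p,r}, {q,r}, Ω }.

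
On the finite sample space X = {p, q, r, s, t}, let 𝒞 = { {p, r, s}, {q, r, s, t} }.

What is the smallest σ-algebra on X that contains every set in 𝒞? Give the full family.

Start: 𝒞 ∪ {∅, X} = { ∅, {p, r, s}, {q, r, s, t}, X }.
Iteration 1 adds 2:
  {p}  = X∖{q, r, s, t}
  {q, t}  = X∖{p, r, s}
  [6 total]
Iteration 2 (1 new):
  {p, q, t}  = {q, t} ∪ {p}
  [7 total]
Iteration 3: 1 new —
  {r, s}  = X∖{p, q, t}
  [8 total]
Iteration 4: stable.

Hence σ(𝒞) has 8 members: { ∅, {p}, {q, t}, {r, s}, {p, q, t}, {p, r, s}, {q, r, s, t}, X }.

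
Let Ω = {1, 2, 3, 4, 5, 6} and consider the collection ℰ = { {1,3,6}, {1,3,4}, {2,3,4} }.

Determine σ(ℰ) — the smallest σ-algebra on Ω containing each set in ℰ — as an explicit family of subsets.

Start: ℰ ∪ {∅, Ω} = { ∅, {1,3,4}, {1,3,6}, {2,3,4}, Ω }.
Iteration 1: +6 →
  {1,5,6}  = Ω∖{2,3,4}
  {2,4,5}  = Ω∖{1,3,6}
  {2,5,6}  = Ω∖{1,3,4}
  {1,2,3,4}  = {1,3,4} ∪ {2,3,4}
  {1,3,4,6}  = {1,3,4} ∪ {1,3,6}
  {1,2,3,4,6}  = {2,3,4} ∪ {1,3,6}
  [11 total]
Iteration 2 adds 12:
  {5}  = Ω∖{1,2,3,4,6}
  {2,5}  = Ω∖{1,3,4,6}
  {5,6}  = Ω∖{1,2,3,4}
  {1,2,5,6}  = {2,5,6} ∪ {1,5,6}
  {1,3,5,6}  = {1,3,6} ∪ {1,5,6}
  {2,3,4,5}  = {2,3,4} ∪ {2,4,5}
  {2,4,5,6}  = {2,5,6} ∪ {2,4,5}
  {1,2,3,4,5}  = {1,3,4} ∪ {2,4,5}
  {1,2,3,5,6}  = {1,3,6} ∪ {2,5,6}
  {1,2,4,5,6}  = {1,5,6} ∪ {2,4,5}
  {1,3,4,5,6}  = {1,3,4} ∪ {1,5,6}
  {2,3,4,5,6}  = {2,3,4} ∪ {2,5,6}
  [23 total]
Iteration 3 adds 10:
  {1}  = Ω∖{2,3,4,5,6}
  {2}  = Ω∖{1,3,4,5,6}
  {3}  = Ω∖{1,2,4,5,6}
  {4}  = Ω∖{1,2,3,5,6}
  {6}  = Ω∖{1,2,3,4,5}
  {1,3}  = Ω∖{2,4,5,6}
  {1,6}  = Ω∖{2,3,4,5}
  {2,4}  = Ω∖{1,3,5,6}
  {3,4}  = Ω∖{1,2,5,6}
  {1,3,4,5}  = {1,3,4} ∪ {5}
  [33 total]
Iteration 4: 29 new —
  {1,2}  = {1} ∪ {2}
  {1,4}  = {1} ∪ {4}
  {1,5}  = {1} ∪ {5}
  {2,3}  = {2} ∪ {3}
  {2,6}  = Ω∖{1,3,4,5}
  {3,5}  = {5} ∪ {3}
  {3,6}  = {6} ∪ {3}
  {4,5}  = {5} ∪ {4}
  {4,6}  = {6} ∪ {4}
  {1,2,3}  = {2} ∪ {1,3}
  {1,2,4}  = {1} ∪ {2,4}
  {1,2,5}  = {2,5} ∪ {1}
  {1,2,6}  = {1,6} ∪ {2}
  {1,3,5}  = {5} ∪ {1,3}
  {1,4,6}  = {1,6} ∪ {4}
  {2,3,5}  = {2,5} ∪ {3}
  {2,4,6}  = {6} ∪ {2,4}
  {3,4,5}  = {3,4} ∪ {5}
  {3,4,6}  = {3,4} ∪ {6}
  {3,5,6}  = {5,6} ∪ {3}
  {4,5,6}  = {5,6} ∪ {4}
  {1,2,3,5}  = {2,5} ∪ {1,3}
  {1,2,3,6}  = {1,3,6} ∪ {2}
  {1,2,4,5}  = {1} ∪ {2,4,5}
  {1,2,4,6}  = {1,6} ∪ {2,4}
  {1,4,5,6}  = {1,5,6} ∪ {4}
  {2,3,4,6}  = {6} ∪ {2,3,4}
  {2,3,5,6}  = {2,5,6} ∪ {3}
  {3,4,5,6}  = {3,4} ∪ {5,6}
  [62 total]
Iteration 5 adds 2:
  {1,4,5}  = {4,5} ∪ {1,4}
  {2,3,6}  = {2} ∪ {3,6}
  [64 total]
Iteration 6: no new sets; the family is a σ-algebra.

Hence σ(ℰ) has 64 members: { ∅, {1}, {2}, {3}, {4}, {5}, {6}, {1,2}, {1,3}, {1,4}, {1,5}, {1,6}, {2,3}, {2,4}, {2,5}, {2,6}, {3,4}, {3,5}, {3,6}, {4,5}, {4,6}, {5,6}, {1,2,3}, {1,2,4}, {1,2,5}, {1,2,6}, {1,3,4}, {1,3,5}, {1,3,6}, {1,4,5}, {1,4,6}, {1,5,6}, {2,3,4}, {2,3,5}, {2,3,6}, {2,4,5}, {2,4,6}, {2,5,6}, {3,4,5}, {3,4,6}, {3,5,6}, {4,5,6}, {1,2,3,4}, {1,2,3,5}, {1,2,3,6}, {1,2,4,5}, {1,2,4,6}, {1,2,5,6}, {1,3,4,5}, {1,3,4,6}, {1,3,5,6}, {1,4,5,6}, {2,3,4,5}, {2,3,4,6}, {2,3,5,6}, {2,4,5,6}, {3,4,5,6}, {1,2,3,4,5}, {1,2,3,4,6}, {1,2,3,5,6}, {1,2,4,5,6}, {1,3,4,5,6}, {2,3,4,5,6}, Ω }.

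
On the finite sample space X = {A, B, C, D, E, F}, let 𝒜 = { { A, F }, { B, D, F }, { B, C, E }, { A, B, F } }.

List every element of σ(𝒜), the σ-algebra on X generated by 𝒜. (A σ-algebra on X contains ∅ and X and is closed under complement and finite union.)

|σ(𝒜)| = 32.  σ(𝒜) = { {}, { A }, { B }, { D }, { F }, { A, B }, { A, D }, { A, F }, { B, D }, { B, F }, { C, E }, { D, F }, { A, B, D }, { A, B, F }, { A, C, E }, { A, D, F }, { B, C, E }, { B, D, F }, { C, D, E }, { C, E, F }, { A, B, C, E }, { A, B, D, F }, { A, C, D, E }, { A, C, E, F }, { B, C, D, E }, { B, C, E, F }, { C, D, E, F }, { A, B, C, D, E }, { A, B, C, E, F }, { A, C, D, E, F }, { B, C, D, E, F }, X }

Derivation:
Take S₀ = 𝒜 ∪ {∅, X} = { {}, { A, F }, { A, B, F }, { B, C, E }, { B, D, F }, X }.
Round 1 adds 7:
  { A, C, E }  = ᶜ of { B, D, F }
  { A, D, F }  = ᶜ of { B, C, E }
  { C, D, E }  = ᶜ of { A, B, F }
  { A, B, D, F }  = { B, D, F } ∪ { A, F }
  { B, C, D, E }  = ᶜ of { A, F }
  { A, B, C, E, F }  = { B, C, E } ∪ { A, F }
  { B, C, D, E, F }  = { B, D, F } ∪ { B, C, E }
  [13 total]
Round 2 (8 new):
  { A }  = ᶜ of { B, C, D, E, F }
  { D }  = ᶜ of { A, B, C, E, F }
  { C, E }  = ᶜ of { A, B, D, F }
  { A, B, C, E }  = { A, C, E } ∪ { B, C, E }
  { A, C, D, E }  = { C, D, E } ∪ { A, C, E }
  { A, C, E, F }  = { A, F } ∪ { A, C, E }
  { A, B, C, D, E }  = { A, C, E } ∪ { B, C, D, E }
  { A, C, D, E, F }  = { C, D, E } ∪ { A, F }
  [21 total]
Round 3. New:
  { B }  = ᶜ of { A, C, D, E, F }
  { F }  = ᶜ of { A, B, C, D, E }
  { A, D }  = { D } ∪ { A }
  { B, D }  = ᶜ of { A, C, E, F }
  { B, F }  = ᶜ of { A, C, D, E }
  { D, F }  = ᶜ of { A, B, C, E }
  [27 total]
Round 4. New:
  { A, B }  = { A } ∪ { B }
  { A, B, D }  = { A } ∪ { B, D }
  { C, E, F }  = { F } ∪ { C, E }
  { B, C, E, F }  = ᶜ of { A, D }
  { C, D, E, F }  = { C, D, E } ∪ { F }
  [32 total]
After Round 5 the family is unchanged; done.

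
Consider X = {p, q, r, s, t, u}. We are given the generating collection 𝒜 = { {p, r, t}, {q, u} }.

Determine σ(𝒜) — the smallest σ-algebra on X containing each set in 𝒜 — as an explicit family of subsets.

|σ(𝒜)| = 8.  σ(𝒜) = { {}, {s}, {q, u}, {p, r, t}, {q, s, u}, {p, r, s, t}, {p, q, r, t, u}, X }

Trace:
Initial family (4 sets): { {}, {q, u}, {p, r, t}, X }.
Round 1 (3 new):
  {q, s, u}  = X∖{p, r, t}
  {p, r, s, t}  = X∖{q, u}
  {p, q, r, t, u}  = {p, r, t} ∪ {q, u}
  (now 7)
Round 2 adds 1:
  {s}  = X∖{p, q, r, t, u}
  (now 8)
Round 3: already closed under ᶜ and ∪.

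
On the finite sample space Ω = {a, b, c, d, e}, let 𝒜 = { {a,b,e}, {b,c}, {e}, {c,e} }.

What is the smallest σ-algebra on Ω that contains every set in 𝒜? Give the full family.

Begin from { {}, {e}, {b,c}, {c,e}, {a,b,e}, Ω } (that is, 𝒜 plus ∅ and Ω).
Pass 1: 6 new —
  {c,d}  = {a,b,e}ᶜ
  {a,b,d}  = {c,e}ᶜ
  {a,d,e}  = {b,c}ᶜ
  {b,c,e}  = {b,c} ∪ {c,e}
  {a,b,c,d}  = {e}ᶜ
  {a,b,c,e}  = {a,b,e} ∪ {b,c}
Pass 2. New:
  {d}  = {a,b,c,e}ᶜ
  {a,d}  = {b,c,e}ᶜ
  {b,c,d}  = {c,d} ∪ {b,c}
  {c,d,e}  = {c,d} ∪ {e}
  {a,b,d,e}  = {a,d,e} ∪ {a,b,d}
  {a,c,d,e}  = {a,d,e} ∪ {c,d}
  {b,c,d,e}  = {c,d} ∪ {b,c,e}
Pass 3 (7 new):
  {a}  = {b,c,d,e}ᶜ
  {b}  = {a,c,d,e}ᶜ
  {c}  = {a,b,d,e}ᶜ
  {a,b}  = {c,d,e}ᶜ
  {a,e}  = {b,c,d}ᶜ
  {d,e}  = {e} ∪ {d}
  {a,c,d}  = {c,d} ∪ {a,d}
Pass 4: 6 new —
  {a,c}  = {c} ∪ {a}
  {b,d}  = {b} ∪ {d}
  {b,e}  = {a,c,d}ᶜ
  {a,b,c}  = {d,e}ᶜ
  {a,c,e}  = {c} ∪ {a,e}
  {b,d,e}  = {b} ∪ {d,e}
Pass 5: stable.

σ(𝒜) = { {}, {a}, {b}, {c}, {d}, {e}, {a,b}, {a,c}, {a,d}, {a,e}, {b,c}, {b,d}, {b,e}, {c,d}, {c,e}, {d,e}, {a,b,c}, {a,b,d}, {a,b,e}, {a,c,d}, {a,c,e}, {a,d,e}, {b,c,d}, {b,c,e}, {b,d,e}, {c,d,e}, {a,b,c,d}, {a,b,c,e}, {a,b,d,e}, {a,c,d,e}, {b,c,d,e}, Ω }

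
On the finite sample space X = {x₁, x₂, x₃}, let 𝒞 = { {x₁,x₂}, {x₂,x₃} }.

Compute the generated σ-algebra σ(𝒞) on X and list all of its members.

Seed the family with 𝒞 together with ∅ and X: { ∅, {x₁,x₂}, {x₂,x₃}, X }.
Round 1. New:
  {x₁}  = ᶜ of {x₂,x₃}
  {x₃}  = ᶜ of {x₁,x₂}
  |family| = 6
Round 2: 1 new —
  {x₁,x₃}  = {x₃} ∪ {x₁}
  |family| = 7
Round 3 adds 1:
  {x₂}  = ᶜ of {x₁,x₃}
  |family| = 8
Round 4: closed — nothing new.

Hence σ(𝒞) has 8 members: { ∅, {x₁}, {x₂}, {x₃}, {x₁,x₂}, {x₁,x₃}, {x₂,x₃}, X }.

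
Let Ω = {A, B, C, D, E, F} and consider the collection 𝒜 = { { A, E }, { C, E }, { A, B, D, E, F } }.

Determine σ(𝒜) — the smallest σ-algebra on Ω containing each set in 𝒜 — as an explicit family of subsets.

Begin from { ∅, { A, E }, { C, E }, { A, B, D, E, F }, Ω } (that is, 𝒜 plus ∅ and Ω).
Iteration 1: 4 new —
  { C }  = Ω∖{ A, B, D, E, F }
  { A, C, E }  = { A, E } ∪ { C, E }
  { A, B, D, F }  = Ω∖{ C, E }
  { B, C, D, F }  = Ω∖{ A, E }
  [9 total]
Iteration 2: +3 →
  { B, D, F }  = Ω∖{ A, C, E }
  { A, B, C, D, F }  = { A, B, D, F } ∪ { C }
  { B, C, D, E, F }  = { B, C, D, F } ∪ { C, E }
  [12 total]
Iteration 3: +2 →
  { A }  = Ω∖{ B, C, D, E, F }
  { E }  = Ω∖{ A, B, C, D, F }
  [14 total]
Iteration 4 adds 2:
  { A, C }  = { C } ∪ { A }
  { B, D, E, F }  = { B, D, F } ∪ { E }
  [16 total]
Iteration 5 adds nothing — fixpoint reached.

Therefore σ(𝒜) = { ∅, { A }, { C }, { E }, { A, C }, { A, E }, { C, E }, { A, C, E }, { B, D, F }, { A, B, D, F }, { B, C, D, F }, { B, D, E, F }, { A, B, C, D, F }, { A, B, D, E, F }, { B, C, D, E, F }, Ω } (|σ(𝒜)| = 16).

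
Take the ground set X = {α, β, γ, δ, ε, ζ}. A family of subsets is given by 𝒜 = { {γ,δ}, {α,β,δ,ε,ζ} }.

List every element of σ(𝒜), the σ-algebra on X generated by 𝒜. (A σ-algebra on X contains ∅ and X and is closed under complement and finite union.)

Start: 𝒜 ∪ {∅, X} = { ∅, {γ,δ}, {α,β,δ,ε,ζ}, X }.
Round 1 (2 new):
  {γ}  = {α,β,δ,ε,ζ}ᶜ
  {α,β,ε,ζ}  = {γ,δ}ᶜ
  [6 total]
Round 2. New:
  {α,β,γ,ε,ζ}  = {γ} ∪ {α,β,ε,ζ}
  [7 total]
Round 3 (1 new):
  {δ}  = {α,β,γ,ε,ζ}ᶜ
  [8 total]
Round 4: already closed under ᶜ and ∪.

|σ(𝒜)| = 8.  σ(𝒜) = { ∅, {γ}, {δ}, {γ,δ}, {α,β,ε,ζ}, {α,β,γ,ε,ζ}, {α,β,δ,ε,ζ}, X }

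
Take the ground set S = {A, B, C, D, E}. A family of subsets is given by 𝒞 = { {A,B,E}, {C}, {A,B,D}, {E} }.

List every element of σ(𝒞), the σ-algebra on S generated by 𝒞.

Start: 𝒞 ∪ {∅, S} = { ∅, {C}, {E}, {A,B,D}, {A,B,E}, S }.
Round 1: 5 new —
  {C,D}  = complement {A,B,E}
  {C,E}  = complement {A,B,D}
  {A,B,C,D}  = complement {E}
  {A,B,C,E}  = {C} ∪ {A,B,E}
  {A,B,D,E}  = complement {C}
  (now 11)
Round 2 (2 new):
  {D}  = complement {A,B,C,E}
  {C,D,E}  = {C,D} ∪ {E}
  (now 13)
Round 3 (2 new):
  {A,B}  = complement {C,D,E}
  {D,E}  = {D} ∪ {E}
  (now 15)
Round 4 (1 new):
  {A,B,C}  = complement {D,E}
  (now 16)
Round 5: stable.

σ(𝒞) = { ∅, {C}, {D}, {E}, {A,B}, {C,D}, {C,E}, {D,E}, {A,B,C}, {A,B,D}, {A,B,E}, {C,D,E}, {A,B,C,D}, {A,B,C,E}, {A,B,D,E}, S }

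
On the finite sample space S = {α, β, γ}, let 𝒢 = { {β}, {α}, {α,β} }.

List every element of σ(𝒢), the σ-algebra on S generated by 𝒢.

Answer: σ(𝒢) = { {}, {α}, {β}, {γ}, {α,β}, {α,γ}, {β,γ}, S }

Working:
Begin from { {}, {α}, {β}, {α,β}, S } (that is, 𝒢 plus ∅ and S).
Step 1: 3 new —
  {γ}  = S∖{α,β}
  {α,γ}  = S∖{β}
  {β,γ}  = S∖{α}
  [8 total]
After Step 2 the family is unchanged; done.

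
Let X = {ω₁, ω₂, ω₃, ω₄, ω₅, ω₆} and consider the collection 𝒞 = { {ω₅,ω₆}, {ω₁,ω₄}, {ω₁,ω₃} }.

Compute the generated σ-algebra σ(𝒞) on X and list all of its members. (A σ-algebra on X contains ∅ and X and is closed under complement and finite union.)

σ(𝒞) = { {}, {ω₁}, {ω₂}, {ω₃}, {ω₄}, {ω₁,ω₂}, {ω₁,ω₃}, {ω₁,ω₄}, {ω₂,ω₃}, {ω₂,ω₄}, {ω₃,ω₄}, {ω₅,ω₆}, {ω₁,ω₂,ω₃}, {ω₁,ω₂,ω₄}, {ω₁,ω₃,ω₄}, {ω₁,ω₅,ω₆}, {ω₂,ω₃,ω₄}, {ω₂,ω₅,ω₆}, {ω₃,ω₅,ω₆}, {ω₄,ω₅,ω₆}, {ω₁,ω₂,ω₃,ω₄}, {ω₁,ω₂,ω₅,ω₆}, {ω₁,ω₃,ω₅,ω₆}, {ω₁,ω₄,ω₅,ω₆}, {ω₂,ω₃,ω₅,ω₆}, {ω₂,ω₄,ω₅,ω₆}, {ω₃,ω₄,ω₅,ω₆}, {ω₁,ω₂,ω₃,ω₅,ω₆}, {ω₁,ω₂,ω₄,ω₅,ω₆}, {ω₁,ω₃,ω₄,ω₅,ω₆}, {ω₂,ω₃,ω₄,ω₅,ω₆}, X }

Check:
Take S₀ = 𝒞 ∪ {∅, X} = { {}, {ω₁,ω₃}, {ω₁,ω₄}, {ω₅,ω₆}, X }.
Pass 1: +6 →
  {ω₁,ω₃,ω₄}  = {ω₁,ω₄} ∪ {ω₁,ω₃}
  {ω₁,ω₂,ω₃,ω₄}  = X∖{ω₅,ω₆}
  {ω₁,ω₃,ω₅,ω₆}  = {ω₅,ω₆} ∪ {ω₁,ω₃}
  {ω₁,ω₄,ω₅,ω₆}  = {ω₁,ω₄} ∪ {ω₅,ω₆}
  {ω₂,ω₃,ω₅,ω₆}  = X∖{ω₁,ω₄}
  {ω₂,ω₄,ω₅,ω₆}  = X∖{ω₁,ω₃}
  (now 11)
Pass 2: +7 →
  {ω₂,ω₃}  = X∖{ω₁,ω₄,ω₅,ω₆}
  {ω₂,ω₄}  = X∖{ω₁,ω₃,ω₅,ω₆}
  {ω₂,ω₅,ω₆}  = X∖{ω₁,ω₃,ω₄}
  {ω₁,ω₂,ω₃,ω₅,ω₆}  = {ω₁,ω₃,ω₅,ω₆} ∪ {ω₂,ω₃,ω₅,ω₆}
  {ω₁,ω₂,ω₄,ω₅,ω₆}  = {ω₁,ω₄,ω₅,ω₆} ∪ {ω₂,ω₄,ω₅,ω₆}
  {ω₁,ω₃,ω₄,ω₅,ω₆}  = {ω₁,ω₃,ω₅,ω₆} ∪ {ω₁,ω₄,ω₅,ω₆}
  {ω₂,ω₃,ω₄,ω₅,ω₆}  = {ω₂,ω₄,ω₅,ω₆} ∪ {ω₂,ω₃,ω₅,ω₆}
  (now 18)
Pass 3. New:
  {ω₁}  = X∖{ω₂,ω₃,ω₄,ω₅,ω₆}
  {ω₂}  = X∖{ω₁,ω₃,ω₄,ω₅,ω₆}
  {ω₃}  = X∖{ω₁,ω₂,ω₄,ω₅,ω₆}
  {ω₄}  = X∖{ω₁,ω₂,ω₃,ω₅,ω₆}
  {ω₁,ω₂,ω₃}  = {ω₂,ω₃} ∪ {ω₁,ω₃}
  {ω₁,ω₂,ω₄}  = {ω₁,ω₄} ∪ {ω₂,ω₄}
  {ω₂,ω₃,ω₄}  = {ω₂,ω₃} ∪ {ω₂,ω₄}
  (now 25)
Pass 4: +6 →
  {ω₁,ω₂}  = {ω₁} ∪ {ω₂}
  {ω₃,ω₄}  = {ω₃} ∪ {ω₄}
  {ω₁,ω₅,ω₆}  = X∖{ω₂,ω₃,ω₄}
  {ω₃,ω₅,ω₆}  = X∖{ω₁,ω₂,ω₄}
  {ω₄,ω₅,ω₆}  = X∖{ω₁,ω₂,ω₃}
  {ω₁,ω₂,ω₅,ω₆}  = {ω₁} ∪ {ω₂,ω₅,ω₆}
  (now 31)
Pass 5 adds 1:
  {ω₃,ω₄,ω₅,ω₆}  = X∖{ω₁,ω₂}
  (now 32)
Pass 6: no new sets; the family is a σ-algebra.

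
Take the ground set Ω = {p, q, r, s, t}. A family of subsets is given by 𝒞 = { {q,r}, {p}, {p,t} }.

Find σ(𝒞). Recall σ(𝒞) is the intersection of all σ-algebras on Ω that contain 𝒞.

|σ(𝒞)| = 16.  σ(𝒞) = { {}, {p}, {s}, {t}, {p,s}, {p,t}, {q,r}, {s,t}, {p,q,r}, {p,s,t}, {q,r,s}, {q,r,t}, {p,q,r,s}, {p,q,r,t}, {q,r,s,t}, Ω }

Check:
Take S₀ = 𝒞 ∪ {∅, Ω} = { {}, {p}, {p,t}, {q,r}, Ω }.
Step 1 (5 new):
  {p,q,r}  = {q,r} ∪ {p}
  {p,s,t}  = complement {q,r}
  {q,r,s}  = complement {p,t}
  {p,q,r,t}  = {q,r} ∪ {p,t}
  {q,r,s,t}  = complement {p}
  [10 total]
Step 2. New:
  {s}  = complement {p,q,r,t}
  {s,t}  = complement {p,q,r}
  {p,q,r,s}  = {q,r,s} ∪ {p,q,r}
  [13 total]
Step 3: +2 →
  {t}  = complement {p,q,r,s}
  {p,s}  = {s} ∪ {p}
  [15 total]
Step 4 (1 new):
  {q,r,t}  = complement {p,s}
  [16 total]
Step 5: stable.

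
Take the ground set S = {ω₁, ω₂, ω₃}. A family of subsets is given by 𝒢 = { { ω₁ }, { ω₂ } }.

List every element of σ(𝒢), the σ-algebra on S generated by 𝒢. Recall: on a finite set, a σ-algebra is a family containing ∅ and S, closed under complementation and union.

Start: 𝒢 ∪ {∅, S} = { {  }, { ω₁ }, { ω₂ }, S }.
Pass 1: 3 new —
  { ω₁, ω₂ }  = { ω₁ } ∪ { ω₂ }
  { ω₁, ω₃ }  = ᶜ of { ω₂ }
  { ω₂, ω₃ }  = ᶜ of { ω₁ }
  — 7 sets.
Pass 2 (1 new):
  { ω₃ }  = ᶜ of { ω₁, ω₂ }
  — 8 sets.
Pass 3: no new sets; the family is a σ-algebra.

Therefore σ(𝒢) = { {  }, { ω₁ }, { ω₂ }, { ω₃ }, { ω₁, ω₂ }, { ω₁, ω₃ }, { ω₂, ω₃ }, S } (|σ(𝒢)| = 8).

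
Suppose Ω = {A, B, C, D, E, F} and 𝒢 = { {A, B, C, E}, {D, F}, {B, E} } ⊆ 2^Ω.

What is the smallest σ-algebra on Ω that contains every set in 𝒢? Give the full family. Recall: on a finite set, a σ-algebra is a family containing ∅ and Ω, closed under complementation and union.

Answer: σ(𝒢) = { {}, {A, C}, {B, E}, {D, F}, {A, B, C, E}, {A, C, D, F}, {B, D, E, F}, Ω }

Working:
Take S₀ = 𝒢 ∪ {∅, Ω} = { {}, {B, E}, {D, F}, {A, B, C, E}, Ω }.
Iteration 1. New:
  {A, C, D, F}  = {B, E}ᶜ
  {B, D, E, F}  = {B, E} ∪ {D, F}
  — 7 sets.
Iteration 2: +1 →
  {A, C}  = {B, D, E, F}ᶜ
  — 8 sets.
Iteration 3: no new sets; the family is a σ-algebra.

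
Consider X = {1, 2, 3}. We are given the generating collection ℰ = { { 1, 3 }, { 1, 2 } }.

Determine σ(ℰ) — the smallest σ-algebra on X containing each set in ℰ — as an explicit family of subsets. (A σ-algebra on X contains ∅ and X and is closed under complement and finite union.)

σ(ℰ) (8 sets): { ∅, { 1 }, { 2 }, { 3 }, { 1, 2 }, { 1, 3 }, { 2, 3 }, X }

Trace:
Take S₀ = ℰ ∪ {∅, X} = { ∅, { 1, 2 }, { 1, 3 }, X }.
Round 1. New:
  { 2 }  = complement { 1, 3 }
  { 3 }  = complement { 1, 2 }
  [6 total]
Round 2 (1 new):
  { 2, 3 }  = { 3 } ∪ { 2 }
  [7 total]
Round 3 adds 1:
  { 1 }  = complement { 2, 3 }
  [8 total]
After Round 4 the family is unchanged; done.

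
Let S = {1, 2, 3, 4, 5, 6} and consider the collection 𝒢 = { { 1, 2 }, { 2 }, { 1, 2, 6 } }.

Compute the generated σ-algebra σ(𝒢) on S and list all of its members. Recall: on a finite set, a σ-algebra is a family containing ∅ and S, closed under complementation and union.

|σ(𝒢)| = 16.  σ(𝒢) = { {}, { 1 }, { 2 }, { 6 }, { 1, 2 }, { 1, 6 }, { 2, 6 }, { 1, 2, 6 }, { 3, 4, 5 }, { 1, 3, 4, 5 }, { 2, 3, 4, 5 }, { 3, 4, 5, 6 }, { 1, 2, 3, 4, 5 }, { 1, 3, 4, 5, 6 }, { 2, 3, 4, 5, 6 }, S }

Trace:
Start: 𝒢 ∪ {∅, S} = { {}, { 2 }, { 1, 2 }, { 1, 2, 6 }, S }.
Step 1 (3 new):
  { 3, 4, 5 }  = { 1, 2, 6 }ᶜ
  { 3, 4, 5, 6 }  = { 1, 2 }ᶜ
  { 1, 3, 4, 5, 6 }  = { 2 }ᶜ
Step 2 adds 3:
  { 2, 3, 4, 5 }  = { 2 } ∪ { 3, 4, 5 }
  { 1, 2, 3, 4, 5 }  = { 3, 4, 5 } ∪ { 1, 2 }
  { 2, 3, 4, 5, 6 }  = { 2 } ∪ { 3, 4, 5, 6 }
Step 3 (3 new):
  { 1 }  = { 2, 3, 4, 5, 6 }ᶜ
  { 6 }  = { 1, 2, 3, 4, 5 }ᶜ
  { 1, 6 }  = { 2, 3, 4, 5 }ᶜ
Step 4 (2 new):
  { 2, 6 }  = { 2 } ∪ { 6 }
  { 1, 3, 4, 5 }  = { 3, 4, 5 } ∪ { 1 }
Step 5: stable.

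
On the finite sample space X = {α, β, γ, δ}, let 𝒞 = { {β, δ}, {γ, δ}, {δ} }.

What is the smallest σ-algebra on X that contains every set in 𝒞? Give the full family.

Initial family (5 sets): { {}, {δ}, {β, δ}, {γ, δ}, X }.
Iteration 1: 4 new —
  {α, β}  = ᶜ of {γ, δ}
  {α, γ}  = ᶜ of {β, δ}
  {α, β, γ}  = ᶜ of {δ}
  {β, γ, δ}  = {γ, δ} ∪ {β, δ}
Iteration 2 adds 3:
  {α}  = ᶜ of {β, γ, δ}
  {α, β, δ}  = {α, β} ∪ {δ}
  {α, γ, δ}  = {γ, δ} ∪ {α, γ}
Iteration 3: 3 new —
  {β}  = ᶜ of {α, γ, δ}
  {γ}  = ᶜ of {α, β, δ}
  {α, δ}  = {δ} ∪ {α}
Iteration 4: +1 →
  {β, γ}  = ᶜ of {α, δ}
After Iteration 5 the family is unchanged; done.

Therefore σ(𝒞) = { {}, {α}, {β}, {γ}, {δ}, {α, β}, {α, γ}, {α, δ}, {β, γ}, {β, δ}, {γ, δ}, {α, β, γ}, {α, β, δ}, {α, γ, δ}, {β, γ, δ}, X } (|σ(𝒞)| = 16).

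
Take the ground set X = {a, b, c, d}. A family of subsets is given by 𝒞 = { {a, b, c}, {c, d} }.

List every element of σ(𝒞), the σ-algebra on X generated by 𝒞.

σ(𝒞) (8 sets): { ∅, {c}, {d}, {a, b}, {c, d}, {a, b, c}, {a, b, d}, X }

Working:
Seed the family with 𝒞 together with ∅ and X: { ∅, {c, d}, {a, b, c}, X }.
Pass 1: 2 new —
  {d}  = complement {a, b, c}
  {a, b}  = complement {c, d}
  (now 6)
Pass 2: 1 new —
  {a, b, d}  = {a, b} ∪ {d}
  (now 7)
Pass 3 adds 1:
  {c}  = complement {a, b, d}
  (now 8)
After Pass 4 the family is unchanged; done.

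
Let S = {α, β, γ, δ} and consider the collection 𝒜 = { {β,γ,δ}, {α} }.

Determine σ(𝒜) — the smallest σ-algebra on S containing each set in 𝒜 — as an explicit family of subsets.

Answer: σ(𝒜) = { ∅, {α}, {β,γ,δ}, S }

Trace:
Begin from { ∅, {α}, {β,γ,δ}, S } (that is, 𝒜 plus ∅ and S).
Round 1 adds nothing — fixpoint reached.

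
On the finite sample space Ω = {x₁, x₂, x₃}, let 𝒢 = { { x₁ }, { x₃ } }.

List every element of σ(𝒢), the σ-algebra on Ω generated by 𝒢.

Initial family (4 sets): { ∅, { x₁ }, { x₃ }, Ω }.
Pass 1: +3 →
  { x₁, x₂ }  = ᶜ of { x₃ }
  { x₁, x₃ }  = { x₃ } ∪ { x₁ }
  { x₂, x₃ }  = ᶜ of { x₁ }
  — 7 sets.
Pass 2: +1 →
  { x₂ }  = ᶜ of { x₁, x₃ }
  — 8 sets.
Pass 3: stable.

|σ(𝒢)| = 8.  σ(𝒢) = { ∅, { x₁ }, { x₂ }, { x₃ }, { x₁, x₂ }, { x₁, x₃ }, { x₂, x₃ }, Ω }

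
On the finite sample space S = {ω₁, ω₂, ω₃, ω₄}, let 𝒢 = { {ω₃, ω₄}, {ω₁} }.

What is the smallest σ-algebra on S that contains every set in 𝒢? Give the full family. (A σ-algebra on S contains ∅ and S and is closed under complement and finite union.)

|σ(𝒢)| = 8.  σ(𝒢) = { {}, {ω₁}, {ω₂}, {ω₁, ω₂}, {ω₃, ω₄}, {ω₁, ω₃, ω₄}, {ω₂, ω₃, ω₄}, S }

Working:
Initial family (4 sets): { {}, {ω₁}, {ω₃, ω₄}, S }.
Round 1: 3 new —
  {ω₁, ω₂}  = {ω₃, ω₄}ᶜ
  {ω₁, ω₃, ω₄}  = {ω₃, ω₄} ∪ {ω₁}
  {ω₂, ω₃, ω₄}  = {ω₁}ᶜ
  (now 7)
Round 2 (1 new):
  {ω₂}  = {ω₁, ω₃, ω₄}ᶜ
  (now 8)
Round 3: already closed under ᶜ and ∪.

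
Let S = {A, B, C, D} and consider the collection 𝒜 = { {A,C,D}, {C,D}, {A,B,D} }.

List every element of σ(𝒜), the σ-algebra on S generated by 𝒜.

Initial family (5 sets): { {}, {C,D}, {A,B,D}, {A,C,D}, S }.
Iteration 1 (3 new):
  {B}  = S∖{A,C,D}
  {C}  = S∖{A,B,D}
  {A,B}  = S∖{C,D}
  (now 8)
Iteration 2. New:
  {B,C}  = {C} ∪ {B}
  {A,B,C}  = {C} ∪ {A,B}
  {B,C,D}  = {B} ∪ {C,D}
  (now 11)
Iteration 3 (3 new):
  {A}  = S∖{B,C,D}
  {D}  = S∖{A,B,C}
  {A,D}  = S∖{B,C}
  (now 14)
Iteration 4 (2 new):
  {A,C}  = {C} ∪ {A}
  {B,D}  = {D} ∪ {B}
  (now 16)
Iteration 5: no new sets; the family is a σ-algebra.

|σ(𝒜)| = 16.  σ(𝒜) = { {}, {A}, {B}, {C}, {D}, {A,B}, {A,C}, {A,D}, {B,C}, {B,D}, {C,D}, {A,B,C}, {A,B,D}, {A,C,D}, {B,C,D}, S }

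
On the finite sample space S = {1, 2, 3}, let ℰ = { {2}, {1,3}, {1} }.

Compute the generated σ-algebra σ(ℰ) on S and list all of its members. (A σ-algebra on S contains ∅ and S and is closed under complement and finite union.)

σ(ℰ) = { {}, {1}, {2}, {3}, {1,2}, {1,3}, {2,3}, S }

Check:
Initial family (5 sets): { {}, {1}, {2}, {1,3}, S }.
Iteration 1. New:
  {1,2}  = {2} ∪ {1}
  {2,3}  = ᶜ of {1}
  |family| = 7
Iteration 2: +1 →
  {3}  = ᶜ of {1,2}
  |family| = 8
After Iteration 3 the family is unchanged; done.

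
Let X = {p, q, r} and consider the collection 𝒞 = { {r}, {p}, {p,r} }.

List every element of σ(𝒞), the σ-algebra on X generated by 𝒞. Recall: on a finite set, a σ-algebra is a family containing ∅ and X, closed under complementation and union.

Initial family (5 sets): { {}, {p}, {r}, {p,r}, X }.
Step 1. New:
  {q}  = X∖{p,r}
  {p,q}  = X∖{r}
  {q,r}  = X∖{p}
  (now 8)
After Step 2 the family is unchanged; done.

Hence σ(𝒞) has 8 members: { {}, {p}, {q}, {r}, {p,q}, {p,r}, {q,r}, X }.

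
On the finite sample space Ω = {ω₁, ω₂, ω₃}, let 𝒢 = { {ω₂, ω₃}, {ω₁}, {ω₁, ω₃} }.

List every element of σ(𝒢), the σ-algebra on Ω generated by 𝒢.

Answer: σ(𝒢) = { ∅, {ω₁}, {ω₂}, {ω₃}, {ω₁, ω₂}, {ω₁, ω₃}, {ω₂, ω₃}, Ω }

Check:
Initial family (5 sets): { ∅, {ω₁}, {ω₁, ω₃}, {ω₂, ω₃}, Ω }.
Iteration 1: 1 new —
  {ω₂}  = {ω₁, ω₃}ᶜ
  — 6 sets.
Iteration 2 adds 1:
  {ω₁, ω₂}  = {ω₂} ∪ {ω₁}
  — 7 sets.
Iteration 3: +1 →
  {ω₃}  = {ω₁, ω₂}ᶜ
  — 8 sets.
After Iteration 4 the family is unchanged; done.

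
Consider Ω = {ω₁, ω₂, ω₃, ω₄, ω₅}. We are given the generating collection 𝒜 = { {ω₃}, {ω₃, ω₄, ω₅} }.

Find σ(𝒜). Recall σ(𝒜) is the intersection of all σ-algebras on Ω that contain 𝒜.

|σ(𝒜)| = 8.  σ(𝒜) = { {}, {ω₃}, {ω₁, ω₂}, {ω₄, ω₅}, {ω₁, ω₂, ω₃}, {ω₃, ω₄, ω₅}, {ω₁, ω₂, ω₄, ω₅}, Ω }

Working:
Take S₀ = 𝒜 ∪ {∅, Ω} = { {}, {ω₃}, {ω₃, ω₄, ω₅}, Ω }.
Iteration 1 adds 2:
  {ω₁, ω₂}  = Ω∖{ω₃, ω₄, ω₅}
  {ω₁, ω₂, ω₄, ω₅}  = Ω∖{ω₃}
  — 6 sets.
Iteration 2 adds 1:
  {ω₁, ω₂, ω₃}  = {ω₃} ∪ {ω₁, ω₂}
  — 7 sets.
Iteration 3 (1 new):
  {ω₄, ω₅}  = Ω∖{ω₁, ω₂, ω₃}
  — 8 sets.
Iteration 4: already closed under ᶜ and ∪.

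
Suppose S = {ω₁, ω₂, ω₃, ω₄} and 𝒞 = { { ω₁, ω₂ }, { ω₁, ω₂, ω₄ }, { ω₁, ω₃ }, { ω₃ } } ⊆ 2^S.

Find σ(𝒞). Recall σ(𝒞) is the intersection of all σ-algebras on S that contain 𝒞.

Begin from { ∅, { ω₃ }, { ω₁, ω₂ }, { ω₁, ω₃ }, { ω₁, ω₂, ω₄ }, S } (that is, 𝒞 plus ∅ and S).
Round 1: +3 →
  { ω₂, ω₄ }  = { ω₁, ω₃ }ᶜ
  { ω₃, ω₄ }  = { ω₁, ω₂ }ᶜ
  { ω₁, ω₂, ω₃ }  = { ω₃ } ∪ { ω₁, ω₂ }
  (now 9)
Round 2 (3 new):
  { ω₄ }  = { ω₁, ω₂, ω₃ }ᶜ
  { ω₁, ω₃, ω₄ }  = { ω₃, ω₄ } ∪ { ω₁, ω₃ }
  { ω₂, ω₃, ω₄ }  = { ω₃, ω₄ } ∪ { ω₂, ω₄ }
  (now 12)
Round 3 adds 2:
  { ω₁ }  = { ω₂, ω₃, ω₄ }ᶜ
  { ω₂ }  = { ω₁, ω₃, ω₄ }ᶜ
  (now 14)
Round 4: +2 →
  { ω₁, ω₄ }  = { ω₄ } ∪ { ω₁ }
  { ω₂, ω₃ }  = { ω₃ } ∪ { ω₂ }
  (now 16)
Round 5: already closed under ᶜ and ∪.

Hence σ(𝒞) has 16 members: { ∅, { ω₁ }, { ω₂ }, { ω₃ }, { ω₄ }, { ω₁, ω₂ }, { ω₁, ω₃ }, { ω₁, ω₄ }, { ω₂, ω₃ }, { ω₂, ω₄ }, { ω₃, ω₄ }, { ω₁, ω₂, ω₃ }, { ω₁, ω₂, ω₄ }, { ω₁, ω₃, ω₄ }, { ω₂, ω₃, ω₄ }, S }.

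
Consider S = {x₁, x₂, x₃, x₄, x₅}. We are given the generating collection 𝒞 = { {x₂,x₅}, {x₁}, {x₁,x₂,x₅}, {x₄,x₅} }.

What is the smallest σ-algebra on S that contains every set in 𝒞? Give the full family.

Start: 𝒞 ∪ {∅, S} = { {}, {x₁}, {x₂,x₅}, {x₄,x₅}, {x₁,x₂,x₅}, S }.
Pass 1: +7 →
  {x₃,x₄}  = complement {x₁,x₂,x₅}
  {x₁,x₂,x₃}  = complement {x₄,x₅}
  {x₁,x₃,x₄}  = complement {x₂,x₅}
  {x₁,x₄,x₅}  = {x₄,x₅} ∪ {x₁}
  {x₂,x₄,x₅}  = {x₄,x₅} ∪ {x₂,x₅}
  {x₁,x₂,x₄,x₅}  = {x₄,x₅} ∪ {x₁,x₂,x₅}
  {x₂,x₃,x₄,x₅}  = complement {x₁}
Pass 2: +7 →
  {x₃}  = complement {x₁,x₂,x₄,x₅}
  {x₁,x₃}  = complement {x₂,x₄,x₅}
  {x₂,x₃}  = complement {x₁,x₄,x₅}
  {x₃,x₄,x₅}  = {x₃,x₄} ∪ {x₄,x₅}
  {x₁,x₂,x₃,x₄}  = {x₃,x₄} ∪ {x₁,x₂,x₃}
  {x₁,x₂,x₃,x₅}  = {x₂,x₅} ∪ {x₁,x₂,x₃}
  {x₁,x₃,x₄,x₅}  = {x₁,x₄,x₅} ∪ {x₃,x₄}
Pass 3: 6 new —
  {x₂}  = complement {x₁,x₃,x₄,x₅}
  {x₄}  = complement {x₁,x₂,x₃,x₅}
  {x₅}  = complement {x₁,x₂,x₃,x₄}
  {x₁,x₂}  = complement {x₃,x₄,x₅}
  {x₂,x₃,x₄}  = {x₃,x₄} ∪ {x₂,x₃}
  {x₂,x₃,x₅}  = {x₂,x₅} ∪ {x₃}
Pass 4: 6 new —
  {x₁,x₄}  = complement {x₂,x₃,x₅}
  {x₁,x₅}  = complement {x₂,x₃,x₄}
  {x₂,x₄}  = {x₂} ∪ {x₄}
  {x₃,x₅}  = {x₅} ∪ {x₃}
  {x₁,x₂,x₄}  = {x₁,x₂} ∪ {x₄}
  {x₁,x₃,x₅}  = {x₅} ∪ {x₁,x₃}
After Pass 5 the family is unchanged; done.

Hence σ(𝒞) has 32 members: { {}, {x₁}, {x₂}, {x₃}, {x₄}, {x₅}, {x₁,x₂}, {x₁,x₃}, {x₁,x₄}, {x₁,x₅}, {x₂,x₃}, {x₂,x₄}, {x₂,x₅}, {x₃,x₄}, {x₃,x₅}, {x₄,x₅}, {x₁,x₂,x₃}, {x₁,x₂,x₄}, {x₁,x₂,x₅}, {x₁,x₃,x₄}, {x₁,x₃,x₅}, {x₁,x₄,x₅}, {x₂,x₃,x₄}, {x₂,x₃,x₅}, {x₂,x₄,x₅}, {x₃,x₄,x₅}, {x₁,x₂,x₃,x₄}, {x₁,x₂,x₃,x₅}, {x₁,x₂,x₄,x₅}, {x₁,x₃,x₄,x₅}, {x₂,x₃,x₄,x₅}, S }.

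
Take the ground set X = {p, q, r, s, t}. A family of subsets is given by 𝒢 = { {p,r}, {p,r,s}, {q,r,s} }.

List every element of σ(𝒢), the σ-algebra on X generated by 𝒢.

σ(𝒢) (32 sets): { {}, {p}, {q}, {r}, {s}, {t}, {p,q}, {p,r}, {p,s}, {p,t}, {q,r}, {q,s}, {q,t}, {r,s}, {r,t}, {s,t}, {p,q,r}, {p,q,s}, {p,q,t}, {p,r,s}, {p,r,t}, {p,s,t}, {q,r,s}, {q,r,t}, {q,s,t}, {r,s,t}, {p,q,r,s}, {p,q,r,t}, {p,q,s,t}, {p,r,s,t}, {q,r,s,t}, X }

Trace:
Seed the family with 𝒢 together with ∅ and X: { {}, {p,r}, {p,r,s}, {q,r,s}, X }.
Pass 1: 4 new —
  {p,t}  = X∖{q,r,s}
  {q,t}  = X∖{p,r,s}
  {q,s,t}  = X∖{p,r}
  {p,q,r,s}  = {p,r,s} ∪ {q,r,s}
  [9 total]
Pass 2 (7 new):
  {t}  = X∖{p,q,r,s}
  {p,q,t}  = {q,t} ∪ {p,t}
  {p,r,t}  = {p,r} ∪ {p,t}
  {p,q,r,t}  = {q,t} ∪ {p,r}
  {p,q,s,t}  = {p,t} ∪ {q,s,t}
  {p,r,s,t}  = {p,r,s} ∪ {p,t}
  {q,r,s,t}  = {q,t} ∪ {q,r,s}
  [16 total]
Pass 3: +6 →
  {p}  = X∖{q,r,s,t}
  {q}  = X∖{p,r,s,t}
  {r}  = X∖{p,q,s,t}
  {s}  = X∖{p,q,r,t}
  {q,s}  = X∖{p,r,t}
  {r,s}  = X∖{p,q,t}
  [22 total]
Pass 4. New:
  {p,q}  = {q} ∪ {p}
  {p,s}  = {s} ∪ {p}
  {q,r}  = {q} ∪ {r}
  {r,t}  = {t} ∪ {r}
  {s,t}  = {t} ∪ {s}
  {p,q,r}  = {q} ∪ {p,r}
  {p,q,s}  = {q,s} ∪ {p}
  {p,s,t}  = {p,t} ∪ {s}
  {q,r,t}  = {q,t} ∪ {r}
  {r,s,t}  = {r,s} ∪ {t}
  [32 total]
Pass 5: no new sets; the family is a σ-algebra.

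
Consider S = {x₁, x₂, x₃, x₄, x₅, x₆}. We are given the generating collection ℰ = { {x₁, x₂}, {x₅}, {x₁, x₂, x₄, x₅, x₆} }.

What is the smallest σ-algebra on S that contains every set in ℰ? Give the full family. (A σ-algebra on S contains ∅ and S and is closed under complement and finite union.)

|σ(ℰ)| = 16.  σ(ℰ) = { {}, {x₃}, {x₅}, {x₁, x₂}, {x₃, x₅}, {x₄, x₆}, {x₁, x₂, x₃}, {x₁, x₂, x₅}, {x₃, x₄, x₆}, {x₄, x₅, x₆}, {x₁, x₂, x₃, x₅}, {x₁, x₂, x₄, x₆}, {x₃, x₄, x₅, x₆}, {x₁, x₂, x₃, x₄, x₆}, {x₁, x₂, x₄, x₅, x₆}, S }

Working:
Take S₀ = ℰ ∪ {∅, S} = { {}, {x₅}, {x₁, x₂}, {x₁, x₂, x₄, x₅, x₆}, S }.
Round 1. New:
  {x₃}  = {x₁, x₂, x₄, x₅, x₆}ᶜ
  {x₁, x₂, x₅}  = {x₁, x₂} ∪ {x₅}
  {x₃, x₄, x₅, x₆}  = {x₁, x₂}ᶜ
  {x₁, x₂, x₃, x₄, x₆}  = {x₅}ᶜ
  [9 total]
Round 2 adds 4:
  {x₃, x₅}  = {x₅} ∪ {x₃}
  {x₁, x₂, x₃}  = {x₁, x₂} ∪ {x₃}
  {x₃, x₄, x₆}  = {x₁, x₂, x₅}ᶜ
  {x₁, x₂, x₃, x₅}  = {x₃} ∪ {x₁, x₂, x₅}
  [13 total]
Round 3. New:
  {x₄, x₆}  = {x₁, x₂, x₃, x₅}ᶜ
  {x₄, x₅, x₆}  = {x₁, x₂, x₃}ᶜ
  {x₁, x₂, x₄, x₆}  = {x₃, x₅}ᶜ
  [16 total]
After Round 4 the family is unchanged; done.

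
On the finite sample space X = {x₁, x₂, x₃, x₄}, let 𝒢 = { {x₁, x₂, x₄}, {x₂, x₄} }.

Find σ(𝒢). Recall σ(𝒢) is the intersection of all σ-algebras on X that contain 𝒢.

σ(𝒢) = { {}, {x₁}, {x₃}, {x₁, x₃}, {x₂, x₄}, {x₁, x₂, x₄}, {x₂, x₃, x₄}, X }

Derivation:
Begin from { {}, {x₂, x₄}, {x₁, x₂, x₄}, X } (that is, 𝒢 plus ∅ and X).
Step 1 adds 2:
  {x₃}  = complement {x₁, x₂, x₄}
  {x₁, x₃}  = complement {x₂, x₄}
  (now 6)
Step 2: 1 new —
  {x₂, x₃, x₄}  = {x₃} ∪ {x₂, x₄}
  (now 7)
Step 3: 1 new —
  {x₁}  = complement {x₂, x₃, x₄}
  (now 8)
Step 4: no new sets; the family is a σ-algebra.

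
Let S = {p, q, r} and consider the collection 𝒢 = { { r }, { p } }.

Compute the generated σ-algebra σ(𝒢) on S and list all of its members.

σ(𝒢) (8 sets): { ∅, { p }, { q }, { r }, { p, q }, { p, r }, { q, r }, S }

Derivation:
Seed the family with 𝒢 together with ∅ and S: { ∅, { p }, { r }, S }.
Step 1: +3 →
  { p, q }  = S∖{ r }
  { p, r }  = { r } ∪ { p }
  { q, r }  = S∖{ p }
Step 2: 1 new —
  { q }  = S∖{ p, r }
Step 3: no new sets; the family is a σ-algebra.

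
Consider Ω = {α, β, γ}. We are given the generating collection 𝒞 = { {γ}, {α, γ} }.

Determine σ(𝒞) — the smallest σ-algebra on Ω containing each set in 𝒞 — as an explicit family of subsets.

Seed the family with 𝒞 together with ∅ and Ω: { {}, {γ}, {α, γ}, Ω }.
Iteration 1. New:
  {β}  = complement {α, γ}
  {α, β}  = complement {γ}
  [6 total]
Iteration 2 (1 new):
  {β, γ}  = {γ} ∪ {β}
  [7 total]
Iteration 3 adds 1:
  {α}  = complement {β, γ}
  [8 total]
Iteration 4: stable.

|σ(𝒞)| = 8.  σ(𝒞) = { {}, {α}, {β}, {γ}, {α, β}, {α, γ}, {β, γ}, Ω }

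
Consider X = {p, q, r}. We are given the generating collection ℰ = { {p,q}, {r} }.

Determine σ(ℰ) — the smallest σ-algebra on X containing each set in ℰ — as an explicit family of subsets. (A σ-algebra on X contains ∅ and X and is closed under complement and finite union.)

Answer: σ(ℰ) = { {}, {r}, {p,q}, X }

Trace:
Initial family (4 sets): { {}, {r}, {p,q}, X }.
Pass 1: stable.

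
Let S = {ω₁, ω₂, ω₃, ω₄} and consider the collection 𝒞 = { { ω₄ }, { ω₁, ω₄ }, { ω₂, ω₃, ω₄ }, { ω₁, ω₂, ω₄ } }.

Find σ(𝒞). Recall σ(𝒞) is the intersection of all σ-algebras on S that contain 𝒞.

Take S₀ = 𝒞 ∪ {∅, S} = { ∅, { ω₄ }, { ω₁, ω₄ }, { ω₁, ω₂, ω₄ }, { ω₂, ω₃, ω₄ }, S }.
Round 1. New:
  { ω₁ }  = ᶜ of { ω₂, ω₃, ω₄ }
  { ω₃ }  = ᶜ of { ω₁, ω₂, ω₄ }
  { ω₂, ω₃ }  = ᶜ of { ω₁, ω₄ }
  { ω₁, ω₂, ω₃ }  = ᶜ of { ω₄ }
  (now 10)
Round 2. New:
  { ω₁, ω₃ }  = { ω₃ } ∪ { ω₁ }
  { ω₃, ω₄ }  = { ω₃ } ∪ { ω₄ }
  { ω₁, ω₃, ω₄ }  = { ω₃ } ∪ { ω₁, ω₄ }
  (now 13)
Round 3: +3 →
  { ω₂ }  = ᶜ of { ω₁, ω₃, ω₄ }
  { ω₁, ω₂ }  = ᶜ of { ω₃, ω₄ }
  { ω₂, ω₄ }  = ᶜ of { ω₁, ω₃ }
  (now 16)
Round 4: no new sets; the family is a σ-algebra.

Hence σ(𝒞) has 16 members: { ∅, { ω₁ }, { ω₂ }, { ω₃ }, { ω₄ }, { ω₁, ω₂ }, { ω₁, ω₃ }, { ω₁, ω₄ }, { ω₂, ω₃ }, { ω₂, ω₄ }, { ω₃, ω₄ }, { ω₁, ω₂, ω₃ }, { ω₁, ω₂, ω₄ }, { ω₁, ω₃, ω₄ }, { ω₂, ω₃, ω₄ }, S }.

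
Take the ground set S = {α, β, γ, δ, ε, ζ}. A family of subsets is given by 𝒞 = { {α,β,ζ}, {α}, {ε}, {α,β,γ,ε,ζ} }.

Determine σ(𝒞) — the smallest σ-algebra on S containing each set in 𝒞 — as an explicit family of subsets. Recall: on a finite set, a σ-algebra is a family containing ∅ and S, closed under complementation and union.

Initial family (6 sets): { {}, {α}, {ε}, {α,β,ζ}, {α,β,γ,ε,ζ}, S }.
Step 1 adds 6:
  {δ}  = complement {α,β,γ,ε,ζ}
  {α,ε}  = {ε} ∪ {α}
  {γ,δ,ε}  = complement {α,β,ζ}
  {α,β,ε,ζ}  = {α,β,ζ} ∪ {ε}
  {α,β,γ,δ,ζ}  = complement {ε}
  {β,γ,δ,ε,ζ}  = complement {α}
  |family| = 12
Step 2. New:
  {α,δ}  = {δ} ∪ {α}
  {γ,δ}  = complement {α,β,ε,ζ}
  {δ,ε}  = {ε} ∪ {δ}
  {α,δ,ε}  = {α,ε} ∪ {δ}
  {α,β,δ,ζ}  = {δ} ∪ {α,β,ζ}
  {α,γ,δ,ε}  = {γ,δ,ε} ∪ {α,ε}
  {β,γ,δ,ζ}  = complement {α,ε}
  {α,β,δ,ε,ζ}  = {δ} ∪ {α,β,ε,ζ}
  |family| = 20
Step 3 adds 7:
  {γ}  = complement {α,β,δ,ε,ζ}
  {β,ζ}  = complement {α,γ,δ,ε}
  {γ,ε}  = complement {α,β,δ,ζ}
  {α,γ,δ}  = {γ,δ} ∪ {α,δ}
  {β,γ,ζ}  = complement {α,δ,ε}
  {α,β,γ,ζ}  = complement {δ,ε}
  {β,γ,ε,ζ}  = complement {α,δ}
  |family| = 27
Step 4: 5 new —
  {α,γ}  = {α} ∪ {γ}
  {α,γ,ε}  = {α} ∪ {γ,ε}
  {β,δ,ζ}  = {β,ζ} ∪ {δ}
  {β,ε,ζ}  = complement {α,γ,δ}
  {β,δ,ε,ζ}  = {β,ζ} ∪ {δ,ε}
  |family| = 32
After Step 5 the family is unchanged; done.

|σ(𝒞)| = 32.  σ(𝒞) = { {}, {α}, {γ}, {δ}, {ε}, {α,γ}, {α,δ}, {α,ε}, {β,ζ}, {γ,δ}, {γ,ε}, {δ,ε}, {α,β,ζ}, {α,γ,δ}, {α,γ,ε}, {α,δ,ε}, {β,γ,ζ}, {β,δ,ζ}, {β,ε,ζ}, {γ,δ,ε}, {α,β,γ,ζ}, {α,β,δ,ζ}, {α,β,ε,ζ}, {α,γ,δ,ε}, {β,γ,δ,ζ}, {β,γ,ε,ζ}, {β,δ,ε,ζ}, {α,β,γ,δ,ζ}, {α,β,γ,ε,ζ}, {α,β,δ,ε,ζ}, {β,γ,δ,ε,ζ}, S }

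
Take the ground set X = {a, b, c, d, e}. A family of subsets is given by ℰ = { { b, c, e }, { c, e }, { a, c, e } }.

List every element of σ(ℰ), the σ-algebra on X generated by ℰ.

|σ(ℰ)| = 16.  σ(ℰ) = { {}, { a }, { b }, { d }, { a, b }, { a, d }, { b, d }, { c, e }, { a, b, d }, { a, c, e }, { b, c, e }, { c, d, e }, { a, b, c, e }, { a, c, d, e }, { b, c, d, e }, X }

Working:
Begin from { {}, { c, e }, { a, c, e }, { b, c, e }, X } (that is, ℰ plus ∅ and X).
Step 1: 4 new —
  { a, d }  = ᶜ of { b, c, e }
  { b, d }  = ᶜ of { a, c, e }
  { a, b, d }  = ᶜ of { c, e }
  { a, b, c, e }  = { b, c, e } ∪ { a, c, e }
Step 2 (3 new):
  { d }  = ᶜ of { a, b, c, e }
  { a, c, d, e }  = { a, c, e } ∪ { a, d }
  { b, c, d, e }  = { b, c, e } ∪ { b, d }
Step 3 adds 3:
  { a }  = ᶜ of { b, c, d, e }
  { b }  = ᶜ of { a, c, d, e }
  { c, d, e }  = { d } ∪ { c, e }
Step 4 (1 new):
  { a, b }  = ᶜ of { c, d, e }
Step 5: no new sets; the family is a σ-algebra.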